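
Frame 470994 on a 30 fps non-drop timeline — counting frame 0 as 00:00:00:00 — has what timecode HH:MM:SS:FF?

470994 ÷ 30 = 15699 full seconds, remainder 24 frames.
15699 s = 4 h 21 min 39 s.
Timecode: 04:21:39:24.

04:21:39:24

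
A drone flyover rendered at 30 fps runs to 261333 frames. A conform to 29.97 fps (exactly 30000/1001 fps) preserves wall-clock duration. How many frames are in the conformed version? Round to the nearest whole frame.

Frames at target rate = 261333 × (30000/1001) / (30) = 261333000/1001 ≈ 261071.928.
Nearest whole frame: 261072.

261072 frames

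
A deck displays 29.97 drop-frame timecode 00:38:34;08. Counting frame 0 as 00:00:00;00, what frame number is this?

As if non-drop at 30 labels/s: (0 × 3600 + 38 × 60 + 34) × 30 + 8 = 69428.
Minute boundaries passed: 38; those not divisible by 10: 38 − 3 = 35; dropped labels = 2 × 35 = 70.
Actual frame index = 69428 − 70 = 69358.

69358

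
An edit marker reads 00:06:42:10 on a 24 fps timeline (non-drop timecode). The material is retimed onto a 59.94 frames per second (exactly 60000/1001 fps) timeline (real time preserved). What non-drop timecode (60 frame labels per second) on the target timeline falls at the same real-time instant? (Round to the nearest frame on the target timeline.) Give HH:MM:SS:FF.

00:06:42:01

Source frame index: (0×3600 + 6×60 + 42) × 24 + 10 = 9658.
Real time: 9658 / (24) = 4829/12 s.
Target frame: (4829/12) × (60000/1001) = 2195000/91 ≈ 24120.879 → 24121.
At 60 labels/s: frame 24121 → 00:06:42:01.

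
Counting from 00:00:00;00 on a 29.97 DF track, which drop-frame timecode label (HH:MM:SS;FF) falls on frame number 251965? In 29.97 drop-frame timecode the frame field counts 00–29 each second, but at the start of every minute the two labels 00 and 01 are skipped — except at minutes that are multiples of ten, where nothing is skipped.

02:20:07;07

Ten DF minutes hold 17982 frames, so frame 251965 lies in block 14 (frames 251748–269729) with 217 frames into that block.
The block's first minute is 1800 frames and the rest 1798 each; 217 frames reaches minute 0, so 14 × 18 + 0 × 2 = 252 labels have been skipped so far.
Adding those back, label number 251965 + 252 = 252217 at 30 labels/s is 8407 s + 7 f = 2 h 20 min 7 s frame 7, i.e. 02:20:07;07.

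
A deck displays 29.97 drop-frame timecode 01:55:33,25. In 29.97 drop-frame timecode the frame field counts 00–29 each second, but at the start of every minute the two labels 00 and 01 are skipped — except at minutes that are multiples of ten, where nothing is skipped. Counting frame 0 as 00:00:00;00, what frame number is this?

207807

Complete 10-minute blocks: 11, each 17982 frames → 197802.
Remaining 5 whole minutes in the current block: 1800 + 4 × 1798 = 8992 frames.
Within the current minute: 33 × 30 + 25 − 2 = 1013 (labels ;00/;01 skipped at this minute). Total = 197802 + 8992 + 1013 = 207807.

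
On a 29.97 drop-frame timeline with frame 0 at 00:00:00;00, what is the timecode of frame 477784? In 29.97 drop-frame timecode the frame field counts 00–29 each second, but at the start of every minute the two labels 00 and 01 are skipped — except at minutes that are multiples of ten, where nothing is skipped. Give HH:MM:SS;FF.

04:25:42;02

Each 10-minute DF block holds 10 × 60 × 30 − 9 × 2 = 17982 frames. 477784 ÷ 17982 → 26 full blocks, remainder 10252.
Within the partial block the first minute is 1800 frames and each further minute 1798, so 5 further minute boundaries passed. Total skipped labels = 18 × 26 + 2 × 5 = 478.
Non-drop label index = 477784 + 478 = 478262; at 30 labels/s that is 04:25:42:02, i.e. DF 04:25:42;02.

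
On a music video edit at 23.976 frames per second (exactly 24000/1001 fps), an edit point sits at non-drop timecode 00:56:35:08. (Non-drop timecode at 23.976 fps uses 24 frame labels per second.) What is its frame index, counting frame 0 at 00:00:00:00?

frame 81488

Total seconds to the label: (0 × 3600 + 56 × 60 + 35) = 3395.
Frame index = 3395 × 24 + 8 = 81488.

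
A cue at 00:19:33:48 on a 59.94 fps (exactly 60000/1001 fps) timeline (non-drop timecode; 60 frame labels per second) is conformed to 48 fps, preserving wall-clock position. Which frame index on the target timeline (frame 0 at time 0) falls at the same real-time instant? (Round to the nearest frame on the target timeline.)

frame 56399

Source frame index: (0×3600 + 19×60 + 33) × 60 + 48 = 70428.
Real time: 70428 / (60000/1001) = 5874869/5000 s.
Target frame: (5874869/5000) × (48) = 35249214/625 ≈ 56398.742 → 56399.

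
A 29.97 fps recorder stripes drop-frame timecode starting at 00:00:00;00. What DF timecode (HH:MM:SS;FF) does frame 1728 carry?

Each 10-minute DF block holds 10 × 60 × 30 − 9 × 2 = 17982 frames. 1728 ÷ 17982 → 0 full blocks, remainder 1728.
Within the partial block the first minute is 1800 frames and each further minute 1798, so 0 further minute boundaries passed. Total skipped labels = 18 × 0 + 2 × 0 = 0.
Non-drop label index = 1728 + 0 = 1728; at 30 labels/s that is 00:00:57:18, i.e. DF 00:00:57;18.

00:00:57;18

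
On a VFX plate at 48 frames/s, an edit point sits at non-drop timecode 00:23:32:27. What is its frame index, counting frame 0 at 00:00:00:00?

Total seconds to the label: (0 × 3600 + 23 × 60 + 32) = 1412.
Frame index = 1412 × 48 + 27 = 67803.

67803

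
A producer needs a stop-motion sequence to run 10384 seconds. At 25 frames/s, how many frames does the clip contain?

259600 frames

Frames = 10384 × 25 = 259600.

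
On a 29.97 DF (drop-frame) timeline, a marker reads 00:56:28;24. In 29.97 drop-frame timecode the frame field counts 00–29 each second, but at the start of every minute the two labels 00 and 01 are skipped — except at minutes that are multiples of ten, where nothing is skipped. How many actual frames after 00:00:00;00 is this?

101562

Complete 10-minute blocks: 5, each 17982 frames → 89910.
Remaining 6 whole minutes in the current block: 1800 + 5 × 1798 = 10790 frames.
Within the current minute: 28 × 30 + 24 − 2 = 862 (labels ;00/;01 skipped at this minute). Total = 89910 + 10790 + 862 = 101562.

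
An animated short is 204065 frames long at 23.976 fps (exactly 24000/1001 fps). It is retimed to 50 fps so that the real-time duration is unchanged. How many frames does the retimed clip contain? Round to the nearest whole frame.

425561 frames

Frames at target rate = 204065 × (50) / (24000/1001) = 40853813/96 ≈ 425560.552.
Nearest whole frame: 425561.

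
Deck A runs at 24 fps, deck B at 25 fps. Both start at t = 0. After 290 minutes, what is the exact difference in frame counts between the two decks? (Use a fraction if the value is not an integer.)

290 min = 17400 s.
A emits 24 × 17400 = 417600 frames; B emits 25 × 17400 = 435000.
Difference = 17400 frames; B is ahead of A.

17400 frames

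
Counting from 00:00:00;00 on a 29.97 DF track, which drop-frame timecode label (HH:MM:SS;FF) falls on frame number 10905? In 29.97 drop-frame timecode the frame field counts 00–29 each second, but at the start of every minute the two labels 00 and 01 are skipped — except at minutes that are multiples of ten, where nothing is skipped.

Each 10-minute DF block holds 10 × 60 × 30 − 9 × 2 = 17982 frames. 10905 ÷ 17982 → 0 full blocks, remainder 10905.
Within the partial block the first minute is 1800 frames and each further minute 1798, so 6 further minute boundaries passed. Total skipped labels = 18 × 0 + 2 × 6 = 12.
Non-drop label index = 10905 + 12 = 10917; at 30 labels/s that is 00:06:03:27, i.e. DF 00:06:03;27.

00:06:03;27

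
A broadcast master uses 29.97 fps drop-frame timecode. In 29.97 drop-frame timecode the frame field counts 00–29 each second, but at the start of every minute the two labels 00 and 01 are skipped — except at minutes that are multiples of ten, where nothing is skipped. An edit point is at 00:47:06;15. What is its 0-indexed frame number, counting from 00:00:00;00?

84709

Complete 10-minute blocks: 4, each 17982 frames → 71928.
Remaining 7 whole minutes in the current block: 1800 + 6 × 1798 = 12588 frames.
Within the current minute: 6 × 30 + 15 − 2 = 193 (labels ;00/;01 skipped at this minute). Total = 71928 + 12588 + 193 = 84709.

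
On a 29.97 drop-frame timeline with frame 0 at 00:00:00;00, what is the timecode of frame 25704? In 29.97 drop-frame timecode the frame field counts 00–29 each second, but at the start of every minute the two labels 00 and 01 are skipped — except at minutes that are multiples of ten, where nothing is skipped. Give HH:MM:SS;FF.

00:14:17;20

Each 10-minute DF block holds 10 × 60 × 30 − 9 × 2 = 17982 frames. 25704 ÷ 17982 → 1 full block, remainder 7722.
Within the partial block the first minute is 1800 frames and each further minute 1798, so 4 further minute boundaries passed. Total skipped labels = 18 × 1 + 2 × 4 = 26.
Non-drop label index = 25704 + 26 = 25730; at 30 labels/s that is 00:14:17:20, i.e. DF 00:14:17;20.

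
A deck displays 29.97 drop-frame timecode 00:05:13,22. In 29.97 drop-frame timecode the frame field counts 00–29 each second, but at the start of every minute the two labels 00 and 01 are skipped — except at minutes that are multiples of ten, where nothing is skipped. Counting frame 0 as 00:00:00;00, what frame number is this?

As if non-drop at 30 labels/s: (0 × 3600 + 5 × 60 + 13) × 30 + 22 = 9412.
Minute boundaries passed: 5; those not divisible by 10: 5 − 0 = 5; dropped labels = 2 × 5 = 10.
Actual frame index = 9412 − 10 = 9402.

9402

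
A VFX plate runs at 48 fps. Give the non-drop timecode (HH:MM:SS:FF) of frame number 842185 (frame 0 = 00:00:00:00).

04:52:25:25

842185 ÷ 48 = 17545 full seconds, remainder 25 frames.
17545 s = 4 h 52 min 25 s.
Timecode: 04:52:25:25.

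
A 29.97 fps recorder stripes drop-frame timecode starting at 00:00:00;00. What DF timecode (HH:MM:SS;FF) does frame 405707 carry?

Ten DF minutes hold 17982 frames, so frame 405707 lies in block 22 (frames 395604–413585) with 10103 frames into that block.
The block's first minute is 1800 frames and the rest 1798 each; 10103 frames reaches minute 5, so 22 × 18 + 5 × 2 = 406 labels have been skipped so far.
Adding those back, label number 405707 + 406 = 406113 at 30 labels/s is 13537 s + 3 f = 3 h 45 min 37 s frame 3, i.e. 03:45:37;03.

03:45:37;03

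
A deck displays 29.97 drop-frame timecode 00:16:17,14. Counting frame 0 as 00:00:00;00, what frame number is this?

As if non-drop at 30 labels/s: (0 × 3600 + 16 × 60 + 17) × 30 + 14 = 29324.
Minute boundaries passed: 16; those not divisible by 10: 16 − 1 = 15; dropped labels = 2 × 15 = 30.
Actual frame index = 29324 − 30 = 29294.

29294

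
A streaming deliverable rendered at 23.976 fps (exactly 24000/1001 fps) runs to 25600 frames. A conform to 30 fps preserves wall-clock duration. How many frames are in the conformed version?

32032 frames

Target frames = source frames × (target rate / source rate) = 25600 × (30)/(24000/1001) = 25600 × 1001/800 = 32032.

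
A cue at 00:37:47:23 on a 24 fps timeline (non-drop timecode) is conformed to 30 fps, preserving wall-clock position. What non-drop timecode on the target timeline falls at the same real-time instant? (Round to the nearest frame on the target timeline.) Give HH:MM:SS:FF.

Source frame index: (0×3600 + 37×60 + 47) × 24 + 23 = 54431.
Real time: 54431 / (24) = 54431/24 s.
Target frame: (54431/24) × (30) = 272155/4 ≈ 68038.750 → 68039.
At 30 labels/s: frame 68039 → 00:37:47:29.

00:37:47:29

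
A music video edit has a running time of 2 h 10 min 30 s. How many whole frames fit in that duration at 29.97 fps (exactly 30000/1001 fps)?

234665 frames

2 h 10 min 30 s = 7830 s.
Frames = 7830 × 30000/1001 = 234900000/1001 ≈ 234665.3347.
Complete frames: 234665.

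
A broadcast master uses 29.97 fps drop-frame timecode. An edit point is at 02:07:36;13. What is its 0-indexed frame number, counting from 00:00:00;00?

229463

As if non-drop at 30 labels/s: (2 × 3600 + 7 × 60 + 36) × 30 + 13 = 229693.
Minute boundaries passed: 127; those not divisible by 10: 127 − 12 = 115; dropped labels = 2 × 115 = 230.
Actual frame index = 229693 − 230 = 229463.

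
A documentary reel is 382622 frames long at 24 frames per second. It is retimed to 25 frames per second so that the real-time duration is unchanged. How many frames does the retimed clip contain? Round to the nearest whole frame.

398565 frames

Frames at target rate = 382622 × (25) / (24) = 4782775/12 ≈ 398564.583.
Nearest whole frame: 398565.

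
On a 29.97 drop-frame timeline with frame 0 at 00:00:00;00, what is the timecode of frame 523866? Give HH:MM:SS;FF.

04:51:19;20

Ten DF minutes hold 17982 frames, so frame 523866 lies in block 29 (frames 521478–539459) with 2388 frames into that block.
The block's first minute is 1800 frames and the rest 1798 each; 2388 frames reaches minute 1, so 29 × 18 + 1 × 2 = 524 labels have been skipped so far.
Adding those back, label number 523866 + 524 = 524390 at 30 labels/s is 17479 s + 20 f = 4 h 51 min 19 s frame 20, i.e. 04:51:19;20.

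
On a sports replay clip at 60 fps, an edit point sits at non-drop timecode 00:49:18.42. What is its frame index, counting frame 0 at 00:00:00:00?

frame 177522

Total seconds to the label: (0 × 3600 + 49 × 60 + 18) = 2958.
Frame index = 2958 × 60 + 42 = 177522.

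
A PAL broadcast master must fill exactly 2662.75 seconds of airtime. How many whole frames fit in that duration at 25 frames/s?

66568 frames

Frames = 2662.75 × 25 = 266275/4 ≈ 66568.7500.
Complete frames: 66568.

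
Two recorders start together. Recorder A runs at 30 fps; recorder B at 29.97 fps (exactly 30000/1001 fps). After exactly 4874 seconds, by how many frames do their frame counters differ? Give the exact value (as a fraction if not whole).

A emits 30 × 4874 = 146220 frames; B emits 30000/1001 × 4874 = 146220000/1001.
Difference = 146220/1001 frames (≈ 146.0739); B is behind A.

146220/1001 frames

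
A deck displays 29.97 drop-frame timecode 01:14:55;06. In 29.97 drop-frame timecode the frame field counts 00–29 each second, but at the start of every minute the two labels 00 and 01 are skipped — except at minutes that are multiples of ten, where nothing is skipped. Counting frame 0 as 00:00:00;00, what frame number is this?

As if non-drop at 30 labels/s: (1 × 3600 + 14 × 60 + 55) × 30 + 6 = 134856.
Minute boundaries passed: 74; those not divisible by 10: 74 − 7 = 67; dropped labels = 2 × 67 = 134.
Actual frame index = 134856 − 134 = 134722.

134722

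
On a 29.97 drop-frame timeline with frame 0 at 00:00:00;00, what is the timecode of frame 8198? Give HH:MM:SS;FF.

Each 10-minute DF block holds 10 × 60 × 30 − 9 × 2 = 17982 frames. 8198 ÷ 17982 → 0 full blocks, remainder 8198.
Within the partial block the first minute is 1800 frames and each further minute 1798, so 4 further minute boundaries passed. Total skipped labels = 18 × 0 + 2 × 4 = 8.
Non-drop label index = 8198 + 8 = 8206; at 30 labels/s that is 00:04:33:16, i.e. DF 00:04:33;16.

00:04:33;16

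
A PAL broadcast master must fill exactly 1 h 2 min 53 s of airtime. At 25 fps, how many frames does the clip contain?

94325 frames

1 h 2 min 53 s = 3773 s.
Frames = 3773 × 25 = 94325.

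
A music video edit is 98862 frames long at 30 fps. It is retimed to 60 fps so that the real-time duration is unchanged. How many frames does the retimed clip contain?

Target frames = source frames × (target rate / source rate) = 98862 × (60)/(30) = 98862 × 2 = 197724.

197724 frames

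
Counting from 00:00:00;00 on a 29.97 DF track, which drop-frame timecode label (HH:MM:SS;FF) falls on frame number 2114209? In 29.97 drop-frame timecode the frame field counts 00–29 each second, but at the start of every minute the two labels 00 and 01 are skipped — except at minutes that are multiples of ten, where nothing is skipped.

19:35:44;05

Ten DF minutes hold 17982 frames, so frame 2114209 lies in block 117 (frames 2103894–2121875) with 10315 frames into that block.
The block's first minute is 1800 frames and the rest 1798 each; 10315 frames reaches minute 5, so 117 × 18 + 5 × 2 = 2116 labels have been skipped so far.
Adding those back, label number 2114209 + 2116 = 2116325 at 30 labels/s is 70544 s + 5 f = 19 h 35 min 44 s frame 5, i.e. 19:35:44;05.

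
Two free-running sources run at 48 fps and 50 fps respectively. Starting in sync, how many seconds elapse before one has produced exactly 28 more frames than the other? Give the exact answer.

The gap grows by |50 − 48| = 2 frames per second.
Time for a 28-frame gap: 28 ÷ (2) = 14 s.

14 seconds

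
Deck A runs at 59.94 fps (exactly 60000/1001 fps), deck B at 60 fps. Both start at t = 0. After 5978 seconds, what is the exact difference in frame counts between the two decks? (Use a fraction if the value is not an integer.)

51240/143 frames

A emits 60000/1001 × 5978 = 51240000/143 frames; B emits 60 × 5978 = 358680.
Difference = 51240/143 frames (≈ 358.3217); B is ahead of A.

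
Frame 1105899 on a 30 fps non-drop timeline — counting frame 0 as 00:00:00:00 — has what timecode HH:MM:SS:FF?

1105899 ÷ 30 = 36863 full seconds, remainder 9 frames.
36863 s = 10 h 14 min 23 s.
Timecode: 10:14:23:09.

10:14:23:09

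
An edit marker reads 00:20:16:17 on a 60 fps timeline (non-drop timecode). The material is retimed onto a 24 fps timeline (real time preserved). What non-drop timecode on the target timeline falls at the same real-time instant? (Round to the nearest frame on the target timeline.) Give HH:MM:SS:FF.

00:20:16:07

Source frame index: (0×3600 + 20×60 + 16) × 60 + 17 = 72977.
Real time: 72977 / (60) = 72977/60 s.
Target frame: (72977/60) × (24) = 145954/5 ≈ 29190.800 → 29191.
At 24 labels/s: frame 29191 → 00:20:16:07.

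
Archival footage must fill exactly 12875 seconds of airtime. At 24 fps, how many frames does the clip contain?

Frames = 12875 × 24 = 309000.

309000 frames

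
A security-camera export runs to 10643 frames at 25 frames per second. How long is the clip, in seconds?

425.72 seconds

Running time = 10643 / (25) = 425.72 s.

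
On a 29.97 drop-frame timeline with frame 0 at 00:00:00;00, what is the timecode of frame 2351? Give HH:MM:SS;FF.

00:01:18;13

Ten DF minutes hold 17982 frames, so frame 2351 lies in block 0 (frames 0–17981) with 2351 frames into that block.
The block's first minute is 1800 frames and the rest 1798 each; 2351 frames reaches minute 1, so 0 × 18 + 1 × 2 = 2 labels have been skipped so far.
Adding those back, label number 2351 + 2 = 2353 at 30 labels/s is 78 s + 13 f = 0 h 1 min 18 s frame 13, i.e. 00:01:18;13.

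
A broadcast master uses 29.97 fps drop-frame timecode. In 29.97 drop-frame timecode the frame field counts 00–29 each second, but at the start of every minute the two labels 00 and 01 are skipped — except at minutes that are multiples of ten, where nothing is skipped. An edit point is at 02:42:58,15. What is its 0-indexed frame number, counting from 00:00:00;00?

293063

Complete 10-minute blocks: 16, each 17982 frames → 287712.
Remaining 2 whole minutes in the current block: 1800 + 1 × 1798 = 3598 frames.
Within the current minute: 58 × 30 + 15 − 2 = 1753 (labels ;00/;01 skipped at this minute). Total = 287712 + 3598 + 1753 = 293063.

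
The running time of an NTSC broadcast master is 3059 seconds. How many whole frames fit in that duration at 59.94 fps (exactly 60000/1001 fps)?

Frames = 3059 × 60000/1001 = 26220000/143 ≈ 183356.6434.
Complete frames: 183356.

183356 frames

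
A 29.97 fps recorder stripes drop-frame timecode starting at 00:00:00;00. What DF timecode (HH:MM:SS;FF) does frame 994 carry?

Ten DF minutes hold 17982 frames, so frame 994 lies in block 0 (frames 0–17981) with 994 frames into that block.
The block's first minute is 1800 frames and the rest 1798 each; 994 frames reaches minute 0, so 0 × 18 + 0 × 2 = 0 labels have been skipped so far.
Adding those back, label number 994 + 0 = 994 at 30 labels/s is 33 s + 4 f = 0 h 0 min 33 s frame 4, i.e. 00:00:33;04.

00:00:33;04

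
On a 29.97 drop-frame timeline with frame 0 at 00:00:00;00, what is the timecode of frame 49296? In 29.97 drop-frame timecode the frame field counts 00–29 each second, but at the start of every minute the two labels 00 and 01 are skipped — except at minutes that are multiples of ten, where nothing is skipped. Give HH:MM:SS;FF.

00:27:24;26

Each 10-minute DF block holds 10 × 60 × 30 − 9 × 2 = 17982 frames. 49296 ÷ 17982 → 2 full blocks, remainder 13332.
Within the partial block the first minute is 1800 frames and each further minute 1798, so 7 further minute boundaries passed. Total skipped labels = 18 × 2 + 2 × 7 = 50.
Non-drop label index = 49296 + 50 = 49346; at 30 labels/s that is 00:27:24:26, i.e. DF 00:27:24;26.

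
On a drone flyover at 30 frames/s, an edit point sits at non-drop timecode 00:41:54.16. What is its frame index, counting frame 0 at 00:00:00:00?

Total seconds to the label: (0 × 3600 + 41 × 60 + 54) = 2514.
Frame index = 2514 × 30 + 16 = 75436.

frame 75436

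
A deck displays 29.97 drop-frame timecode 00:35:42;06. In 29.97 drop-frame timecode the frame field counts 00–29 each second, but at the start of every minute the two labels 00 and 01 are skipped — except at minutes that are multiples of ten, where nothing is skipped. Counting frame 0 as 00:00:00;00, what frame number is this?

64202

Complete 10-minute blocks: 3, each 17982 frames → 53946.
Remaining 5 whole minutes in the current block: 1800 + 4 × 1798 = 8992 frames.
Within the current minute: 42 × 30 + 6 − 2 = 1264 (labels ;00/;01 skipped at this minute). Total = 53946 + 8992 + 1264 = 64202.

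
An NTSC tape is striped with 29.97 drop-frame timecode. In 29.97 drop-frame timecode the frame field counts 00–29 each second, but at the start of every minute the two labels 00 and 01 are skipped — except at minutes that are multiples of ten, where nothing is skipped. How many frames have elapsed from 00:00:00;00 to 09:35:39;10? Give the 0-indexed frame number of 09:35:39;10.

1035144

Complete 10-minute blocks: 57, each 17982 frames → 1024974.
Remaining 5 whole minutes in the current block: 1800 + 4 × 1798 = 8992 frames.
Within the current minute: 39 × 30 + 10 − 2 = 1178 (labels ;00/;01 skipped at this minute). Total = 1024974 + 8992 + 1178 = 1035144.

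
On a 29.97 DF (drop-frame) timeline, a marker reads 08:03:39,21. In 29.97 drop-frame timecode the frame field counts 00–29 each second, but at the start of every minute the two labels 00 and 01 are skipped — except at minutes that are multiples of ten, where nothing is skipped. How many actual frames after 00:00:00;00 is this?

869721

As if non-drop at 30 labels/s: (8 × 3600 + 3 × 60 + 39) × 30 + 21 = 870591.
Minute boundaries passed: 483; those not divisible by 10: 483 − 48 = 435; dropped labels = 2 × 435 = 870.
Actual frame index = 870591 − 870 = 869721.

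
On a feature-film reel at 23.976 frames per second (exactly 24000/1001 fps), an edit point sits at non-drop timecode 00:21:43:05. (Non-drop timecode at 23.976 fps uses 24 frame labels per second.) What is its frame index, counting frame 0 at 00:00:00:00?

31277

Total seconds to the label: (0 × 3600 + 21 × 60 + 43) = 1303.
Frame index = 1303 × 24 + 5 = 31277.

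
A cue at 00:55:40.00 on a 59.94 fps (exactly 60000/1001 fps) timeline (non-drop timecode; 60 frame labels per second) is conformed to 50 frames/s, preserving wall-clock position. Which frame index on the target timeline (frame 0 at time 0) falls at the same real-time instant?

frame 167167

Source frame index: (0×3600 + 55×60 + 40) × 60 + 0 = 200400.
Real time: 200400 / (60000/1001) = 167167/50 s.
Target frame: (167167/50) × (50) = 167167.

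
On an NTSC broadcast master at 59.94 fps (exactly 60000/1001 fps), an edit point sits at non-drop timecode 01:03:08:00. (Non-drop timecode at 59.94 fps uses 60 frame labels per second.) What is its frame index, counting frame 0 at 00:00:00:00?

frame 227280

Total seconds to the label: (1 × 3600 + 3 × 60 + 8) = 3788.
Frame index = 3788 × 60 + 0 = 227280.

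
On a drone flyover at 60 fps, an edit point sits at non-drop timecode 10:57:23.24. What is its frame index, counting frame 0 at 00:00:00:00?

Total seconds to the label: (10 × 3600 + 57 × 60 + 23) = 39443.
Frame index = 39443 × 60 + 24 = 2366604.

2366604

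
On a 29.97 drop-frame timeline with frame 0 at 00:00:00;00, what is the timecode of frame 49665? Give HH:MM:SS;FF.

00:27:37;05

Each 10-minute DF block holds 10 × 60 × 30 − 9 × 2 = 17982 frames. 49665 ÷ 17982 → 2 full blocks, remainder 13701.
Within the partial block the first minute is 1800 frames and each further minute 1798, so 7 further minute boundaries passed. Total skipped labels = 18 × 2 + 2 × 7 = 50.
Non-drop label index = 49665 + 50 = 49715; at 30 labels/s that is 00:27:37:05, i.e. DF 00:27:37;05.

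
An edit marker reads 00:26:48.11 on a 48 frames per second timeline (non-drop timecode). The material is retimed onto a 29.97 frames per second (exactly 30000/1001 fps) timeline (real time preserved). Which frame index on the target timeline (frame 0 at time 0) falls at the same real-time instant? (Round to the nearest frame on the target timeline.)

frame 48199

Source frame index: (0×3600 + 26×60 + 48) × 48 + 11 = 77195.
Real time: 77195 / (48) = 77195/48 s.
Target frame: (77195/48) × (30000/1001) = 48246875/1001 ≈ 48198.676 → 48199.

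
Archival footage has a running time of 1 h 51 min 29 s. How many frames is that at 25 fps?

1 h 51 min 29 s = 6689 s.
Frames = 6689 × 25 = 167225.

167225 frames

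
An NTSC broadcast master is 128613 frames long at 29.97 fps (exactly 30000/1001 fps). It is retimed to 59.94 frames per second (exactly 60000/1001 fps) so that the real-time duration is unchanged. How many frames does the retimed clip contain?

Frames at target rate = 128613 × (60000/1001) / (30000/1001) = 257226.

257226 frames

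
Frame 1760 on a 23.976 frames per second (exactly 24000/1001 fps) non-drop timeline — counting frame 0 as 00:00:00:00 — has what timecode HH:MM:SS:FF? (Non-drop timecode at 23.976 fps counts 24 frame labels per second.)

1760 ÷ 24 = 73 full seconds, remainder 8 frames.
73 s = 0 h 1 min 13 s.
Timecode: 00:01:13:08.

00:01:13:08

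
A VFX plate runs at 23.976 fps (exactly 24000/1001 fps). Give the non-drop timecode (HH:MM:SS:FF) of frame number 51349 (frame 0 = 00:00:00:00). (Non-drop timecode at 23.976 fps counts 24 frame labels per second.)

00:35:39:13

51349 ÷ 24 = 2139 full seconds, remainder 13 frames.
2139 s = 0 h 35 min 39 s.
Timecode: 00:35:39:13.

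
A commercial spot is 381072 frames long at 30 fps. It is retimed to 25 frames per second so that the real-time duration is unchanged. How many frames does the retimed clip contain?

317560 frames

Target frames = source frames × (target rate / source rate) = 381072 × (25)/(30) = 381072 × 5/6 = 317560.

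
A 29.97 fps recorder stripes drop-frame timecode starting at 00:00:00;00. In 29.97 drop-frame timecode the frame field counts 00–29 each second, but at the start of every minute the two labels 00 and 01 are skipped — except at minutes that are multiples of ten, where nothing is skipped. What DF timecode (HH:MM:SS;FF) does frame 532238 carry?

Each 10-minute DF block holds 10 × 60 × 30 − 9 × 2 = 17982 frames. 532238 ÷ 17982 → 29 full blocks, remainder 10760.
Within the partial block the first minute is 1800 frames and each further minute 1798, so 5 further minute boundaries passed. Total skipped labels = 18 × 29 + 2 × 5 = 532.
Non-drop label index = 532238 + 532 = 532770; at 30 labels/s that is 04:55:59:00, i.e. DF 04:55:59;00.

04:55:59;00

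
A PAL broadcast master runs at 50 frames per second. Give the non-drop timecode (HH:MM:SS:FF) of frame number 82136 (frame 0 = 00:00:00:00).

82136 ÷ 50 = 1642 full seconds, remainder 36 frames.
1642 s = 0 h 27 min 22 s.
Timecode: 00:27:22:36.

00:27:22:36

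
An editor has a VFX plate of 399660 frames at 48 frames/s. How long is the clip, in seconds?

8326.25 seconds

Running time = 399660 / (48) = 8326.25 s.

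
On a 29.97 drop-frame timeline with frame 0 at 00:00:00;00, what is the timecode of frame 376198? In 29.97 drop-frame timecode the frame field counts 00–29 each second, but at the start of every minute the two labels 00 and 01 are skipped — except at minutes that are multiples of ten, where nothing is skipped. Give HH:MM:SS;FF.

03:29:12;16

Each 10-minute DF block holds 10 × 60 × 30 − 9 × 2 = 17982 frames. 376198 ÷ 17982 → 20 full blocks, remainder 16558.
Within the partial block the first minute is 1800 frames and each further minute 1798, so 9 further minute boundaries passed. Total skipped labels = 18 × 20 + 2 × 9 = 378.
Non-drop label index = 376198 + 378 = 376576; at 30 labels/s that is 03:29:12:16, i.e. DF 03:29:12;16.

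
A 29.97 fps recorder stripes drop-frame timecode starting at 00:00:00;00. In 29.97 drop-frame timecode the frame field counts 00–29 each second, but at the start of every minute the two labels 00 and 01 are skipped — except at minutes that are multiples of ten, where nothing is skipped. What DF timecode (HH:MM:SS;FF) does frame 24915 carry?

00:13:51;09

Each 10-minute DF block holds 10 × 60 × 30 − 9 × 2 = 17982 frames. 24915 ÷ 17982 → 1 full block, remainder 6933.
Within the partial block the first minute is 1800 frames and each further minute 1798, so 3 further minute boundaries passed. Total skipped labels = 18 × 1 + 2 × 3 = 24.
Non-drop label index = 24915 + 24 = 24939; at 30 labels/s that is 00:13:51:09, i.e. DF 00:13:51;09.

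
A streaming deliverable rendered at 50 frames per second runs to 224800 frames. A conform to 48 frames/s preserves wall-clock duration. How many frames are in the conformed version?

215808 frames

Target frames = source frames × (target rate / source rate) = 224800 × (48)/(50) = 224800 × 24/25 = 215808.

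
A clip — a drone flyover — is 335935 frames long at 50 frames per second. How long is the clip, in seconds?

6718.7 seconds

Running time = 335935 / (50) = 6718.7 s.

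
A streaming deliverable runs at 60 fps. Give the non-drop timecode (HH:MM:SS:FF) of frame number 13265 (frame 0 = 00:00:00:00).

00:03:41:05

13265 ÷ 60 = 221 full seconds, remainder 5 frames.
221 s = 0 h 3 min 41 s.
Timecode: 00:03:41:05.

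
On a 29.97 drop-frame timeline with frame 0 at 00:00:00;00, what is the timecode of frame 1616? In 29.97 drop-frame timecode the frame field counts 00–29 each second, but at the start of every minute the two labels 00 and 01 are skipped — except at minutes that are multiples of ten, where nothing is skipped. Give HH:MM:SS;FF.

Each 10-minute DF block holds 10 × 60 × 30 − 9 × 2 = 17982 frames. 1616 ÷ 17982 → 0 full blocks, remainder 1616.
Within the partial block the first minute is 1800 frames and each further minute 1798, so 0 further minute boundaries passed. Total skipped labels = 18 × 0 + 2 × 0 = 0.
Non-drop label index = 1616 + 0 = 1616; at 30 labels/s that is 00:00:53:26, i.e. DF 00:00:53;26.

00:00:53;26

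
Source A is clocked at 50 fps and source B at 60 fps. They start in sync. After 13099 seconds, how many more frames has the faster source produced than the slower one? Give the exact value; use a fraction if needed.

130990 frames

A emits 50 × 13099 = 654950 frames; B emits 60 × 13099 = 785940.
Difference = 130990 frames; B is ahead of A.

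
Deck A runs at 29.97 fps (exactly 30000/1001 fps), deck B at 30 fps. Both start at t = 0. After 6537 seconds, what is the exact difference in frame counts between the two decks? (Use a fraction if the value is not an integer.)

196110/1001 frames

A emits 30000/1001 × 6537 = 196110000/1001 frames; B emits 30 × 6537 = 196110.
Difference = 196110/1001 frames (≈ 195.9141); B is ahead of A.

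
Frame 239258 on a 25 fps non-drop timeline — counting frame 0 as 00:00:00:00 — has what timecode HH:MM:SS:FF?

02:39:30:08

239258 ÷ 25 = 9570 full seconds, remainder 8 frames.
9570 s = 2 h 39 min 30 s.
Timecode: 02:39:30:08.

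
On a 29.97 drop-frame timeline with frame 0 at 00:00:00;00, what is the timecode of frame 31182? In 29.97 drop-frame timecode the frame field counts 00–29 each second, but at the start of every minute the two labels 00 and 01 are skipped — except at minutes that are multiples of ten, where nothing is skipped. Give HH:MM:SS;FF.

Ten DF minutes hold 17982 frames, so frame 31182 lies in block 1 (frames 17982–35963) with 13200 frames into that block.
The block's first minute is 1800 frames and the rest 1798 each; 13200 frames reaches minute 7, so 1 × 18 + 7 × 2 = 32 labels have been skipped so far.
Adding those back, label number 31182 + 32 = 31214 at 30 labels/s is 1040 s + 14 f = 0 h 17 min 20 s frame 14, i.e. 00:17:20;14.

00:17:20;14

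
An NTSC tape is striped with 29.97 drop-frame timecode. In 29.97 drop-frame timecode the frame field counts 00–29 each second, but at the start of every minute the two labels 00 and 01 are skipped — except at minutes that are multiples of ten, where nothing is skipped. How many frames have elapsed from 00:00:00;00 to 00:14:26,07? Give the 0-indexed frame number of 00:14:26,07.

Complete 10-minute blocks: 1, each 17982 frames → 17982.
Remaining 4 whole minutes in the current block: 1800 + 3 × 1798 = 7194 frames.
Within the current minute: 26 × 30 + 7 − 2 = 785 (labels ;00/;01 skipped at this minute). Total = 17982 + 7194 + 785 = 25961.

25961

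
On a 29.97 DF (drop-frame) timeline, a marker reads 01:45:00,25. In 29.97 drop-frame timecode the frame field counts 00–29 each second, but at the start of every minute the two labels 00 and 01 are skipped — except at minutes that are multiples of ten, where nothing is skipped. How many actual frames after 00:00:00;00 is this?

As if non-drop at 30 labels/s: (1 × 3600 + 45 × 60 + 0) × 30 + 25 = 189025.
Minute boundaries passed: 105; those not divisible by 10: 105 − 10 = 95; dropped labels = 2 × 95 = 190.
Actual frame index = 189025 − 190 = 188835.

188835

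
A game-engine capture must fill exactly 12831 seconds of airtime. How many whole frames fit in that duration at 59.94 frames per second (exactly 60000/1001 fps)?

769090 frames

Frames = 12831 × 60000/1001 = 8460000/11 ≈ 769090.9091.
Complete frames: 769090.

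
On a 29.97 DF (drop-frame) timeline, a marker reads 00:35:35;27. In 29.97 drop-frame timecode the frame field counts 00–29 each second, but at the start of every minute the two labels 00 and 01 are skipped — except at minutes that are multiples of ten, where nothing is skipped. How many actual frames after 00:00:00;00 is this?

As if non-drop at 30 labels/s: (0 × 3600 + 35 × 60 + 35) × 30 + 27 = 64077.
Minute boundaries passed: 35; those not divisible by 10: 35 − 3 = 32; dropped labels = 2 × 32 = 64.
Actual frame index = 64077 − 64 = 64013.

64013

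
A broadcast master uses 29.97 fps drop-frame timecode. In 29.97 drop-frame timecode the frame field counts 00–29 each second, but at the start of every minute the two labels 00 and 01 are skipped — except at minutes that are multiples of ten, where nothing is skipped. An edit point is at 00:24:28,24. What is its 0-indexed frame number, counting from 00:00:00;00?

44020

Complete 10-minute blocks: 2, each 17982 frames → 35964.
Remaining 4 whole minutes in the current block: 1800 + 3 × 1798 = 7194 frames.
Within the current minute: 28 × 30 + 24 − 2 = 862 (labels ;00/;01 skipped at this minute). Total = 35964 + 7194 + 862 = 44020.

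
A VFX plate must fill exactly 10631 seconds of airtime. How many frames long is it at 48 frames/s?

Frames = 10631 × 48 = 510288.

510288 frames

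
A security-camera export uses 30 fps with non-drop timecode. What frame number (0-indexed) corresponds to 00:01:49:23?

Total seconds to the label: (0 × 3600 + 1 × 60 + 49) = 109.
Frame index = 109 × 30 + 23 = 3293.

3293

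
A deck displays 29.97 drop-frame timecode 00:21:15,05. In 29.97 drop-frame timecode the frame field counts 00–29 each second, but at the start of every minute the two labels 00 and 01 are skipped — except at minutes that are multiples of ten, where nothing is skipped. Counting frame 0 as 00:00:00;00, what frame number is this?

38217

As if non-drop at 30 labels/s: (0 × 3600 + 21 × 60 + 15) × 30 + 5 = 38255.
Minute boundaries passed: 21; those not divisible by 10: 21 − 2 = 19; dropped labels = 2 × 19 = 38.
Actual frame index = 38255 − 38 = 38217.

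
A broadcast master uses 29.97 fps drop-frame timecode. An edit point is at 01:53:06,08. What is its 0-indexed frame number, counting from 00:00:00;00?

203384

As if non-drop at 30 labels/s: (1 × 3600 + 53 × 60 + 6) × 30 + 8 = 203588.
Minute boundaries passed: 113; those not divisible by 10: 113 − 11 = 102; dropped labels = 2 × 102 = 204.
Actual frame index = 203588 − 204 = 203384.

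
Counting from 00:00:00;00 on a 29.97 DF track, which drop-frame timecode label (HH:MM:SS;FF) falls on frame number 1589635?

14:44:00;27

Ten DF minutes hold 17982 frames, so frame 1589635 lies in block 88 (frames 1582416–1600397) with 7219 frames into that block.
The block's first minute is 1800 frames and the rest 1798 each; 7219 frames reaches minute 4, so 88 × 18 + 4 × 2 = 1592 labels have been skipped so far.
Adding those back, label number 1589635 + 1592 = 1591227 at 30 labels/s is 53040 s + 27 f = 14 h 44 min 0 s frame 27, i.e. 14:44:00;27.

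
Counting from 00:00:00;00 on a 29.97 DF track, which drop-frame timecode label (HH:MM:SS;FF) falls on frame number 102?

00:00:03;12

Ten DF minutes hold 17982 frames, so frame 102 lies in block 0 (frames 0–17981) with 102 frames into that block.
The block's first minute is 1800 frames and the rest 1798 each; 102 frames reaches minute 0, so 0 × 18 + 0 × 2 = 0 labels have been skipped so far.
Adding those back, label number 102 + 0 = 102 at 30 labels/s is 3 s + 12 f = 0 h 0 min 3 s frame 12, i.e. 00:00:03;12.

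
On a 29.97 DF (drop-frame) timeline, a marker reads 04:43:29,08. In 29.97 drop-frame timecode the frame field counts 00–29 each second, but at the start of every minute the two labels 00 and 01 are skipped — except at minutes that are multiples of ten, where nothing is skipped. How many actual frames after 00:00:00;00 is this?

509768

Complete 10-minute blocks: 28, each 17982 frames → 503496.
Remaining 3 whole minutes in the current block: 1800 + 2 × 1798 = 5396 frames.
Within the current minute: 29 × 30 + 8 − 2 = 876 (labels ;00/;01 skipped at this minute). Total = 503496 + 5396 + 876 = 509768.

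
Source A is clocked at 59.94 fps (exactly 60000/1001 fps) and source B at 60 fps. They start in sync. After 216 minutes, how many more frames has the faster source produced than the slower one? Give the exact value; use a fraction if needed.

216 min = 12960 s.
A emits 60000/1001 × 12960 = 777600000/1001 frames; B emits 60 × 12960 = 777600.
Difference = 777600/1001 frames (≈ 776.8232); B is ahead of A.

777600/1001 frames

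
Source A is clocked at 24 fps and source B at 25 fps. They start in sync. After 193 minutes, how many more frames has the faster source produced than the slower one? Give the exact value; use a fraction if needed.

193 min = 11580 s.
A emits 24 × 11580 = 277920 frames; B emits 25 × 11580 = 289500.
Difference = 11580 frames; B is ahead of A.

11580 frames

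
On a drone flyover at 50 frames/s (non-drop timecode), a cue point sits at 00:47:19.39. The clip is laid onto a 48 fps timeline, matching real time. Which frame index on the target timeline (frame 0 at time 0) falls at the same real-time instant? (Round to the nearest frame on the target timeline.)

Source frame index: (0×3600 + 47×60 + 19) × 50 + 39 = 141989.
Real time: 141989 / (50) = 141989/50 s.
Target frame: (141989/50) × (48) = 3407736/25 ≈ 136309.440 → 136309.

frame 136309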